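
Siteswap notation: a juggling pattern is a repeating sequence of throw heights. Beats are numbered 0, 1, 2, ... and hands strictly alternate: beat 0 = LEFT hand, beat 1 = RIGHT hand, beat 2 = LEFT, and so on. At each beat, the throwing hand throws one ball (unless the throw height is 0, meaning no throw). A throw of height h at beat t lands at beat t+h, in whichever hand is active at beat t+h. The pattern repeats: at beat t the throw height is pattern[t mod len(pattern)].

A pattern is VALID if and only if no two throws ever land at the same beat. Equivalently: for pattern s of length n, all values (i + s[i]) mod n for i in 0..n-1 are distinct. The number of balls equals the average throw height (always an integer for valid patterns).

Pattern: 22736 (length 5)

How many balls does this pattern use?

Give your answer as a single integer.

Answer: 4

Derivation:
Pattern = [2, 2, 7, 3, 6], length n = 5
  position 0: throw height = 2, running sum = 2
  position 1: throw height = 2, running sum = 4
  position 2: throw height = 7, running sum = 11
  position 3: throw height = 3, running sum = 14
  position 4: throw height = 6, running sum = 20
Total sum = 20; balls = sum / n = 20 / 5 = 4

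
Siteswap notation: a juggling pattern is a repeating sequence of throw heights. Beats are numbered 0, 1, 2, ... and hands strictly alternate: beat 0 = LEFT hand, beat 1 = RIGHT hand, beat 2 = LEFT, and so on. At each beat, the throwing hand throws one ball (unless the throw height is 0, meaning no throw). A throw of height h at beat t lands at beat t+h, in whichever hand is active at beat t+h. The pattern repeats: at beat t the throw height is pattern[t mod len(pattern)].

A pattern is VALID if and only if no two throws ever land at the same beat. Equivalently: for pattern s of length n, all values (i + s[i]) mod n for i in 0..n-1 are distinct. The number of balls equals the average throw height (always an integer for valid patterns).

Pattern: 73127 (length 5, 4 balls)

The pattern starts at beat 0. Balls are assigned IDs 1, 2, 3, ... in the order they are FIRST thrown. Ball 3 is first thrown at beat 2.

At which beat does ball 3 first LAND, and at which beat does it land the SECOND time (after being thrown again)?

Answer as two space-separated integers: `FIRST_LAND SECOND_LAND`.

Answer: 3 5

Derivation:
Beat 0 (L): throw ball1 h=7 -> lands@7:R; in-air after throw: [b1@7:R]
Beat 1 (R): throw ball2 h=3 -> lands@4:L; in-air after throw: [b2@4:L b1@7:R]
Beat 2 (L): throw ball3 h=1 -> lands@3:R; in-air after throw: [b3@3:R b2@4:L b1@7:R]
Beat 3 (R): throw ball3 h=2 -> lands@5:R; in-air after throw: [b2@4:L b3@5:R b1@7:R]
Beat 4 (L): throw ball2 h=7 -> lands@11:R; in-air after throw: [b3@5:R b1@7:R b2@11:R]
Beat 5 (R): throw ball3 h=7 -> lands@12:L; in-air after throw: [b1@7:R b2@11:R b3@12:L]
Ball 3: thrown@2 h=1 -> first land @3; rethrown@3 h=2 -> second land @5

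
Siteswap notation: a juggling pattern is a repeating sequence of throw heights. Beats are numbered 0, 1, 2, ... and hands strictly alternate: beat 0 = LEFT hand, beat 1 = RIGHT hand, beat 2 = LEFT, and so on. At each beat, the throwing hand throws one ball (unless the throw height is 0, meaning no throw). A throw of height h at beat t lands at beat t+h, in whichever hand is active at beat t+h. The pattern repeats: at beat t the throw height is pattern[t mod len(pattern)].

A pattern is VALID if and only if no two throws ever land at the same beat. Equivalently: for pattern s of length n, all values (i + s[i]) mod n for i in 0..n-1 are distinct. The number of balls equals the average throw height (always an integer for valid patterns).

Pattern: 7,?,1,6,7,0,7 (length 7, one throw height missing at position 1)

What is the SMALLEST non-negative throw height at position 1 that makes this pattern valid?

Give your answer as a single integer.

i=0: (0 + 7) mod 7 = 0
i=1: s[i]=? (unknown)
i=2: (2 + 1) mod 7 = 3
i=3: (3 + 6) mod 7 = 2
i=4: (4 + 7) mod 7 = 4
i=5: (5 + 0) mod 7 = 5
i=6: (6 + 7) mod 7 = 6
Known residues: [0, 2, 3, 4, 5, 6]; need a permutation of 0..6, so missing residue r = 1
Need (1 + s) mod 7 = 1; smallest s = (1 - 1) mod 7 = 0

Answer: 0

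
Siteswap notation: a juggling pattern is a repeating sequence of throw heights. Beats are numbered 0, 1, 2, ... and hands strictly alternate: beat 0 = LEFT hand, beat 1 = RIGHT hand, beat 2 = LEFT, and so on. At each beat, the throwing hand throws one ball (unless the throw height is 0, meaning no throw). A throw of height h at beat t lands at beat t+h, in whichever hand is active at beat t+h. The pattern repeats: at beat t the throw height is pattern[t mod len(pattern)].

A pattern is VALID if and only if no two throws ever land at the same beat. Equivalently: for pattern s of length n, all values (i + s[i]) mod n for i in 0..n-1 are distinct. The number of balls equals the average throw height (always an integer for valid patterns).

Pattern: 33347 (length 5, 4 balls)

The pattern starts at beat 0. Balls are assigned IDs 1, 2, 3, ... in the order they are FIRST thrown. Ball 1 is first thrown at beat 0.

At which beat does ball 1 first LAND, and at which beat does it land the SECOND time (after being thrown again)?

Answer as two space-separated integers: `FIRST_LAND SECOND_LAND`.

Beat 0 (L): throw ball1 h=3 -> lands@3:R; in-air after throw: [b1@3:R]
Beat 1 (R): throw ball2 h=3 -> lands@4:L; in-air after throw: [b1@3:R b2@4:L]
Beat 2 (L): throw ball3 h=3 -> lands@5:R; in-air after throw: [b1@3:R b2@4:L b3@5:R]
Beat 3 (R): throw ball1 h=4 -> lands@7:R; in-air after throw: [b2@4:L b3@5:R b1@7:R]
Beat 4 (L): throw ball2 h=7 -> lands@11:R; in-air after throw: [b3@5:R b1@7:R b2@11:R]
Beat 5 (R): throw ball3 h=3 -> lands@8:L; in-air after throw: [b1@7:R b3@8:L b2@11:R]
Beat 6 (L): throw ball4 h=3 -> lands@9:R; in-air after throw: [b1@7:R b3@8:L b4@9:R b2@11:R]
Beat 7 (R): throw ball1 h=3 -> lands@10:L; in-air after throw: [b3@8:L b4@9:R b1@10:L b2@11:R]
Ball 1: thrown@0 h=3 -> first land @3; rethrown@3 h=4 -> second land @7

Answer: 3 7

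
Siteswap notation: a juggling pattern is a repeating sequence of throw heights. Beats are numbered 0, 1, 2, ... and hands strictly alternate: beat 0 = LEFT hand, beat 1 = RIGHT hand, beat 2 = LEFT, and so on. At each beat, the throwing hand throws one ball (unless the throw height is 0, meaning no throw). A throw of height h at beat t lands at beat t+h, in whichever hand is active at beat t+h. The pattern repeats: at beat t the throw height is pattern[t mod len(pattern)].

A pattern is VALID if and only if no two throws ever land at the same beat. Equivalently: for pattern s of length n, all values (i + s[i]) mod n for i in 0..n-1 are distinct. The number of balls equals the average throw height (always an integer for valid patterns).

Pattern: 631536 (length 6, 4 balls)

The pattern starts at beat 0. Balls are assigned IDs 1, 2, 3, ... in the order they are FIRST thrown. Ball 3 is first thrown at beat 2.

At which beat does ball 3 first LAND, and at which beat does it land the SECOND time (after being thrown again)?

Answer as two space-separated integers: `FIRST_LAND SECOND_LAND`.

Beat 0 (L): throw ball1 h=6 -> lands@6:L; in-air after throw: [b1@6:L]
Beat 1 (R): throw ball2 h=3 -> lands@4:L; in-air after throw: [b2@4:L b1@6:L]
Beat 2 (L): throw ball3 h=1 -> lands@3:R; in-air after throw: [b3@3:R b2@4:L b1@6:L]
Beat 3 (R): throw ball3 h=5 -> lands@8:L; in-air after throw: [b2@4:L b1@6:L b3@8:L]
Beat 4 (L): throw ball2 h=3 -> lands@7:R; in-air after throw: [b1@6:L b2@7:R b3@8:L]
Beat 5 (R): throw ball4 h=6 -> lands@11:R; in-air after throw: [b1@6:L b2@7:R b3@8:L b4@11:R]
Beat 6 (L): throw ball1 h=6 -> lands@12:L; in-air after throw: [b2@7:R b3@8:L b4@11:R b1@12:L]
Beat 7 (R): throw ball2 h=3 -> lands@10:L; in-air after throw: [b3@8:L b2@10:L b4@11:R b1@12:L]
Beat 8 (L): throw ball3 h=1 -> lands@9:R; in-air after throw: [b3@9:R b2@10:L b4@11:R b1@12:L]
Ball 3: thrown@2 h=1 -> first land @3; rethrown@3 h=5 -> second land @8

Answer: 3 8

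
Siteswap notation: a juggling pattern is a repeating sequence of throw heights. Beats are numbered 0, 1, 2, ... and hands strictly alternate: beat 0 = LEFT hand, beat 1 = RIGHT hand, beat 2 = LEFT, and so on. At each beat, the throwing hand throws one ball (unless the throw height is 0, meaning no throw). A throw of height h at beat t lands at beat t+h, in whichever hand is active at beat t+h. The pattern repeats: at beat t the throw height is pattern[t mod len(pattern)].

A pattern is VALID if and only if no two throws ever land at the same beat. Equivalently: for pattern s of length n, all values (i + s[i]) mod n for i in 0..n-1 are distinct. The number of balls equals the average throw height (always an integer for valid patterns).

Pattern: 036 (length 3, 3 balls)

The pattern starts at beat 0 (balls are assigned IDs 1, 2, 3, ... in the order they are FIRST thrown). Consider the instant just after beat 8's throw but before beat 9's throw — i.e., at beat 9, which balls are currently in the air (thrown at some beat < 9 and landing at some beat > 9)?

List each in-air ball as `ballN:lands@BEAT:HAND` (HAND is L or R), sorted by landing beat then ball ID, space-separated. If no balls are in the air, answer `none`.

Answer: ball1:lands@10:L ball3:lands@11:R ball2:lands@14:L

Derivation:
Beat 1 (R): throw ball1 h=3 -> lands@4:L; in-air after throw: [b1@4:L]
Beat 2 (L): throw ball2 h=6 -> lands@8:L; in-air after throw: [b1@4:L b2@8:L]
Beat 4 (L): throw ball1 h=3 -> lands@7:R; in-air after throw: [b1@7:R b2@8:L]
Beat 5 (R): throw ball3 h=6 -> lands@11:R; in-air after throw: [b1@7:R b2@8:L b3@11:R]
Beat 7 (R): throw ball1 h=3 -> lands@10:L; in-air after throw: [b2@8:L b1@10:L b3@11:R]
Beat 8 (L): throw ball2 h=6 -> lands@14:L; in-air after throw: [b1@10:L b3@11:R b2@14:L]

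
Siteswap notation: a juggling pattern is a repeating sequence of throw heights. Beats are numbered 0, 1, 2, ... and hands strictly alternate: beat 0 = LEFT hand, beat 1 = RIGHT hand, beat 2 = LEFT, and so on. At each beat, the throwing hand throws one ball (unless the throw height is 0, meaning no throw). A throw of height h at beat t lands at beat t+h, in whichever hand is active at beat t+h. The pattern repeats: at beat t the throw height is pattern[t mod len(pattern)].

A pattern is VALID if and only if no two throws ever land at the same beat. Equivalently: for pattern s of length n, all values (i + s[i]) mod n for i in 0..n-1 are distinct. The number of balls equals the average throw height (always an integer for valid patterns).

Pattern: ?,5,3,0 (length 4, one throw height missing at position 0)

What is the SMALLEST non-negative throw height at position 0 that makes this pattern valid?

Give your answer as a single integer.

Answer: 0

Derivation:
i=0: s[i]=? (unknown)
i=1: (1 + 5) mod 4 = 2
i=2: (2 + 3) mod 4 = 1
i=3: (3 + 0) mod 4 = 3
Known residues: [1, 2, 3]; need a permutation of 0..3, so missing residue r = 0
Need (0 + s) mod 4 = 0; smallest s = (0 - 0) mod 4 = 0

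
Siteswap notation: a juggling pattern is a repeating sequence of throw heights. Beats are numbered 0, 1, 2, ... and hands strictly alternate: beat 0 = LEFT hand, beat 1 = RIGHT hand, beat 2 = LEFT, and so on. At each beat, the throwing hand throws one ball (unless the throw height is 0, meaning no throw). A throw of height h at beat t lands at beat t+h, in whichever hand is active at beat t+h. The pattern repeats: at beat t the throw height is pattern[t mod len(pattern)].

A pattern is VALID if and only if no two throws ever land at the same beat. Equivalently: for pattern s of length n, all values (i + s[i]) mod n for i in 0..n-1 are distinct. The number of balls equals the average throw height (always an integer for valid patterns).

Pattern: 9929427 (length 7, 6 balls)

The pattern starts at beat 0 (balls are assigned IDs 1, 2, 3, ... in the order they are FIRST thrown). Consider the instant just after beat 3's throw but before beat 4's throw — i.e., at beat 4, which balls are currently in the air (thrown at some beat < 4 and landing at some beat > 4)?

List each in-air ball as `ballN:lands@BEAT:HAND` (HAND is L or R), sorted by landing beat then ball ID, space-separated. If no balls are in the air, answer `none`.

Beat 0 (L): throw ball1 h=9 -> lands@9:R; in-air after throw: [b1@9:R]
Beat 1 (R): throw ball2 h=9 -> lands@10:L; in-air after throw: [b1@9:R b2@10:L]
Beat 2 (L): throw ball3 h=2 -> lands@4:L; in-air after throw: [b3@4:L b1@9:R b2@10:L]
Beat 3 (R): throw ball4 h=9 -> lands@12:L; in-air after throw: [b3@4:L b1@9:R b2@10:L b4@12:L]
Beat 4 (L): throw ball3 h=4 -> lands@8:L; in-air after throw: [b3@8:L b1@9:R b2@10:L b4@12:L]

Answer: ball1:lands@9:R ball2:lands@10:L ball4:lands@12:L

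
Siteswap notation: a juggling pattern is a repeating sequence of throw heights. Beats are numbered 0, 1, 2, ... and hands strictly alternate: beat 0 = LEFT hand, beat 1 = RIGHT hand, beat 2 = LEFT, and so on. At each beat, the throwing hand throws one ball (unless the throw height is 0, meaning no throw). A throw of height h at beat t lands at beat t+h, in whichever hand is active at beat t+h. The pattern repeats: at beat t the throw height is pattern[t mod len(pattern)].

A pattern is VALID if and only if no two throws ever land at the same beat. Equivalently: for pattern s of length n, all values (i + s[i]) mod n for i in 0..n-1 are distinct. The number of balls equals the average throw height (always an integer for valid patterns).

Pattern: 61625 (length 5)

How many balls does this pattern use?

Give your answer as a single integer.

Answer: 4

Derivation:
Pattern = [6, 1, 6, 2, 5], length n = 5
  position 0: throw height = 6, running sum = 6
  position 1: throw height = 1, running sum = 7
  position 2: throw height = 6, running sum = 13
  position 3: throw height = 2, running sum = 15
  position 4: throw height = 5, running sum = 20
Total sum = 20; balls = sum / n = 20 / 5 = 4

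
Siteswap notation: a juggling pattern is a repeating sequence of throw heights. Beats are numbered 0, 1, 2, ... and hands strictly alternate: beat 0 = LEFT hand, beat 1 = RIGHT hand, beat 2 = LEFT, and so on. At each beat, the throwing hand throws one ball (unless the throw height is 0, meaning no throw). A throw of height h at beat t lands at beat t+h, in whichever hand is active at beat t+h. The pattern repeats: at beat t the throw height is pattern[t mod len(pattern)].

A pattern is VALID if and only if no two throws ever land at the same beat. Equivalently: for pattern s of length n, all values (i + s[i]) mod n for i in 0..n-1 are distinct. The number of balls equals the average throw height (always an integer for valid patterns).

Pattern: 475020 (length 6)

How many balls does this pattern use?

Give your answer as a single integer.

Answer: 3

Derivation:
Pattern = [4, 7, 5, 0, 2, 0], length n = 6
  position 0: throw height = 4, running sum = 4
  position 1: throw height = 7, running sum = 11
  position 2: throw height = 5, running sum = 16
  position 3: throw height = 0, running sum = 16
  position 4: throw height = 2, running sum = 18
  position 5: throw height = 0, running sum = 18
Total sum = 18; balls = sum / n = 18 / 6 = 3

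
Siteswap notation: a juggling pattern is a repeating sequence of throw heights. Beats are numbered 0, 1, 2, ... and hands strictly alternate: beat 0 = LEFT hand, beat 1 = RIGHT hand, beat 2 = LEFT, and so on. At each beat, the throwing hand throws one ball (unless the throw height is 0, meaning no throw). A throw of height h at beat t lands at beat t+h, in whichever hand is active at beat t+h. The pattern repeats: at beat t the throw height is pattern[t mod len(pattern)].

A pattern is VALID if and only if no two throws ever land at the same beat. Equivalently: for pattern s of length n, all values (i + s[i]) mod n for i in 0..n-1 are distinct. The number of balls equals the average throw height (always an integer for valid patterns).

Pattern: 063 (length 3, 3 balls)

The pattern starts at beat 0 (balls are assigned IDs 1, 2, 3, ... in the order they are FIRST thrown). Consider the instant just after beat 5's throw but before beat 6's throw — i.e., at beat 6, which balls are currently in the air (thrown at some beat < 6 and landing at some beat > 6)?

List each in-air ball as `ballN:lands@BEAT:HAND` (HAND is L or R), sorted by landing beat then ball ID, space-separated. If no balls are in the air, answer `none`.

Answer: ball1:lands@7:R ball2:lands@8:L ball3:lands@10:L

Derivation:
Beat 1 (R): throw ball1 h=6 -> lands@7:R; in-air after throw: [b1@7:R]
Beat 2 (L): throw ball2 h=3 -> lands@5:R; in-air after throw: [b2@5:R b1@7:R]
Beat 4 (L): throw ball3 h=6 -> lands@10:L; in-air after throw: [b2@5:R b1@7:R b3@10:L]
Beat 5 (R): throw ball2 h=3 -> lands@8:L; in-air after throw: [b1@7:R b2@8:L b3@10:L]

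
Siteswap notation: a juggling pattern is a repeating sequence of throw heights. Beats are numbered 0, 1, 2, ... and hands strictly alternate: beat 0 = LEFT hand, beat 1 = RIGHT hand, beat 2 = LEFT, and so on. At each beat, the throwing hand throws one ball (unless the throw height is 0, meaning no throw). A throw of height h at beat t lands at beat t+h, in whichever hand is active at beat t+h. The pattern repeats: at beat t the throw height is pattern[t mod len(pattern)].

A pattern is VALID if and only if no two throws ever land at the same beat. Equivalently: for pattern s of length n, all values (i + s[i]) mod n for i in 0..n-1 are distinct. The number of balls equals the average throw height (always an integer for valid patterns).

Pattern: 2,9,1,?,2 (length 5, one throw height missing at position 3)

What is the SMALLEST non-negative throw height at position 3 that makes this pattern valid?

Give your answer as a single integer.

i=0: (0 + 2) mod 5 = 2
i=1: (1 + 9) mod 5 = 0
i=2: (2 + 1) mod 5 = 3
i=3: s[i]=? (unknown)
i=4: (4 + 2) mod 5 = 1
Known residues: [0, 1, 2, 3]; need a permutation of 0..4, so missing residue r = 4
Need (3 + s) mod 5 = 4; smallest s = (4 - 3) mod 5 = 1

Answer: 1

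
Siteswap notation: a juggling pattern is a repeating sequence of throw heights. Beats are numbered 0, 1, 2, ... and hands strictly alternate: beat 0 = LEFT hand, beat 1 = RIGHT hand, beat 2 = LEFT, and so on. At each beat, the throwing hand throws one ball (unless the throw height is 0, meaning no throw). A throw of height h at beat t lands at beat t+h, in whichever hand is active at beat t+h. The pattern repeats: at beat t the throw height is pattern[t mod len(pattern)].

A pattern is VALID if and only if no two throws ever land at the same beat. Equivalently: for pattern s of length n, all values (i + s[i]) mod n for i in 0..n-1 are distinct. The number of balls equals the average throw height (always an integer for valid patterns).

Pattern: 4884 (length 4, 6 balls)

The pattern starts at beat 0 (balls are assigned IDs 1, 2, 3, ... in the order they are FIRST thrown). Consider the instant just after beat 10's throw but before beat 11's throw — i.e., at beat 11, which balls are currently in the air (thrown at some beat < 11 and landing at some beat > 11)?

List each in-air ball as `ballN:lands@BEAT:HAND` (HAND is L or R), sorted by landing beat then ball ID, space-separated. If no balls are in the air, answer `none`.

Beat 0 (L): throw ball1 h=4 -> lands@4:L; in-air after throw: [b1@4:L]
Beat 1 (R): throw ball2 h=8 -> lands@9:R; in-air after throw: [b1@4:L b2@9:R]
Beat 2 (L): throw ball3 h=8 -> lands@10:L; in-air after throw: [b1@4:L b2@9:R b3@10:L]
Beat 3 (R): throw ball4 h=4 -> lands@7:R; in-air after throw: [b1@4:L b4@7:R b2@9:R b3@10:L]
Beat 4 (L): throw ball1 h=4 -> lands@8:L; in-air after throw: [b4@7:R b1@8:L b2@9:R b3@10:L]
Beat 5 (R): throw ball5 h=8 -> lands@13:R; in-air after throw: [b4@7:R b1@8:L b2@9:R b3@10:L b5@13:R]
Beat 6 (L): throw ball6 h=8 -> lands@14:L; in-air after throw: [b4@7:R b1@8:L b2@9:R b3@10:L b5@13:R b6@14:L]
Beat 7 (R): throw ball4 h=4 -> lands@11:R; in-air after throw: [b1@8:L b2@9:R b3@10:L b4@11:R b5@13:R b6@14:L]
Beat 8 (L): throw ball1 h=4 -> lands@12:L; in-air after throw: [b2@9:R b3@10:L b4@11:R b1@12:L b5@13:R b6@14:L]
Beat 9 (R): throw ball2 h=8 -> lands@17:R; in-air after throw: [b3@10:L b4@11:R b1@12:L b5@13:R b6@14:L b2@17:R]
Beat 10 (L): throw ball3 h=8 -> lands@18:L; in-air after throw: [b4@11:R b1@12:L b5@13:R b6@14:L b2@17:R b3@18:L]
Beat 11 (R): throw ball4 h=4 -> lands@15:R; in-air after throw: [b1@12:L b5@13:R b6@14:L b4@15:R b2@17:R b3@18:L]

Answer: ball1:lands@12:L ball5:lands@13:R ball6:lands@14:L ball2:lands@17:R ball3:lands@18:L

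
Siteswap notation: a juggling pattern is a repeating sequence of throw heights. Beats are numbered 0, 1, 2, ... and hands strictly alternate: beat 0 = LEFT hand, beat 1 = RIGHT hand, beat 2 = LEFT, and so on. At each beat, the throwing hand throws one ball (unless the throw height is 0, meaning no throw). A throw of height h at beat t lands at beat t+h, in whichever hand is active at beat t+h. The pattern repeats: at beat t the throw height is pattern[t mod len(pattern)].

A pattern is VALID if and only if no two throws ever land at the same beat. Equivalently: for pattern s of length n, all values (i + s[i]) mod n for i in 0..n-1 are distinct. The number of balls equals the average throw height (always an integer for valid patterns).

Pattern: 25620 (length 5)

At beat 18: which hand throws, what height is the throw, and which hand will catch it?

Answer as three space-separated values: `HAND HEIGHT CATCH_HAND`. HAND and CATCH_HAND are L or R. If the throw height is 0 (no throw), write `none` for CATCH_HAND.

Beat 18: 18 mod 2 = 0, so hand = L
Throw height = pattern[18 mod 5] = pattern[3] = 2
Lands at beat 18+2=20, 20 mod 2 = 0, so catch hand = L

Answer: L 2 L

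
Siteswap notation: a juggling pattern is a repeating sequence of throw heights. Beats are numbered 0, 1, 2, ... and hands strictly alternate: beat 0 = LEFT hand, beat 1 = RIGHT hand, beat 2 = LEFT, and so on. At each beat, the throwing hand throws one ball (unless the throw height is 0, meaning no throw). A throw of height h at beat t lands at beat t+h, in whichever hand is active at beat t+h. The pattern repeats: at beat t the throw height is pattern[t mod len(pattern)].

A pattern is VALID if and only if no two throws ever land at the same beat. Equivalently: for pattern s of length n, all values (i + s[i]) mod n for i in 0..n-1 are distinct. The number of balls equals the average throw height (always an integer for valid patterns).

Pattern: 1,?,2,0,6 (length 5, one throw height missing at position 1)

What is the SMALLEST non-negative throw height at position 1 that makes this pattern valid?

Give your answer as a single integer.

i=0: (0 + 1) mod 5 = 1
i=1: s[i]=? (unknown)
i=2: (2 + 2) mod 5 = 4
i=3: (3 + 0) mod 5 = 3
i=4: (4 + 6) mod 5 = 0
Known residues: [0, 1, 3, 4]; need a permutation of 0..4, so missing residue r = 2
Need (1 + s) mod 5 = 2; smallest s = (2 - 1) mod 5 = 1

Answer: 1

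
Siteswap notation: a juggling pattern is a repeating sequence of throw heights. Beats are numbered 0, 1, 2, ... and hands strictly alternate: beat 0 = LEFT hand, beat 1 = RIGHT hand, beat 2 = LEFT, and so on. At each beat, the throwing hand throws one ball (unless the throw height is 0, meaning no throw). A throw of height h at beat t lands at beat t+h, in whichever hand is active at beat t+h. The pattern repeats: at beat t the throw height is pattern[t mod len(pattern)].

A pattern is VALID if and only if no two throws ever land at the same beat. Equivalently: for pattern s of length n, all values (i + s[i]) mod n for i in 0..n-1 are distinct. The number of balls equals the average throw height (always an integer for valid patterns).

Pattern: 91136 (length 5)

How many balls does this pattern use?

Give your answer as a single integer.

Answer: 4

Derivation:
Pattern = [9, 1, 1, 3, 6], length n = 5
  position 0: throw height = 9, running sum = 9
  position 1: throw height = 1, running sum = 10
  position 2: throw height = 1, running sum = 11
  position 3: throw height = 3, running sum = 14
  position 4: throw height = 6, running sum = 20
Total sum = 20; balls = sum / n = 20 / 5 = 4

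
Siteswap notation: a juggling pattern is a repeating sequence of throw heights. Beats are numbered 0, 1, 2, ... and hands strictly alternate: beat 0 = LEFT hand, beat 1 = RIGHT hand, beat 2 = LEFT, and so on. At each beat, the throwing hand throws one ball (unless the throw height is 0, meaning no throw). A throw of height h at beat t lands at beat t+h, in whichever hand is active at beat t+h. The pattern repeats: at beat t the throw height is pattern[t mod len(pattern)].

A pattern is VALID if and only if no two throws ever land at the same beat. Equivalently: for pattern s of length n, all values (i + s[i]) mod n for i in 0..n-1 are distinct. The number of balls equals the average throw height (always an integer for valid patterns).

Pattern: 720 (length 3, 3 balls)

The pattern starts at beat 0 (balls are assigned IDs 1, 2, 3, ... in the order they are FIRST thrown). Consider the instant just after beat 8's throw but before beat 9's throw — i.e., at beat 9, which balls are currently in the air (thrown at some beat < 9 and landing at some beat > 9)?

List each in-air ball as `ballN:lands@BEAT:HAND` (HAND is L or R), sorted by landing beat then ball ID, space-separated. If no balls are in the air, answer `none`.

Answer: ball2:lands@10:L ball3:lands@13:R

Derivation:
Beat 0 (L): throw ball1 h=7 -> lands@7:R; in-air after throw: [b1@7:R]
Beat 1 (R): throw ball2 h=2 -> lands@3:R; in-air after throw: [b2@3:R b1@7:R]
Beat 3 (R): throw ball2 h=7 -> lands@10:L; in-air after throw: [b1@7:R b2@10:L]
Beat 4 (L): throw ball3 h=2 -> lands@6:L; in-air after throw: [b3@6:L b1@7:R b2@10:L]
Beat 6 (L): throw ball3 h=7 -> lands@13:R; in-air after throw: [b1@7:R b2@10:L b3@13:R]
Beat 7 (R): throw ball1 h=2 -> lands@9:R; in-air after throw: [b1@9:R b2@10:L b3@13:R]
Beat 9 (R): throw ball1 h=7 -> lands@16:L; in-air after throw: [b2@10:L b3@13:R b1@16:L]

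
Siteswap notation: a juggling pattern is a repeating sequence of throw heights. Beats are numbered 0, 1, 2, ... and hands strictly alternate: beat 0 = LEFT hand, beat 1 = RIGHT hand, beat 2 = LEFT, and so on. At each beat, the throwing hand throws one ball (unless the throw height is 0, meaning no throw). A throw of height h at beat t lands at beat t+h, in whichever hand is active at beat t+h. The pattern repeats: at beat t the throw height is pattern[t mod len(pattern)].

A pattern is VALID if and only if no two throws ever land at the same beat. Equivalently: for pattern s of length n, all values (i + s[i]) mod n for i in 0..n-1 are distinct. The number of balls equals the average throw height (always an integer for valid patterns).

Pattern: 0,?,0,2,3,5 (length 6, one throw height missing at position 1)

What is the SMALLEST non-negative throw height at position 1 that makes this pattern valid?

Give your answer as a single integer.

i=0: (0 + 0) mod 6 = 0
i=1: s[i]=? (unknown)
i=2: (2 + 0) mod 6 = 2
i=3: (3 + 2) mod 6 = 5
i=4: (4 + 3) mod 6 = 1
i=5: (5 + 5) mod 6 = 4
Known residues: [0, 1, 2, 4, 5]; need a permutation of 0..5, so missing residue r = 3
Need (1 + s) mod 6 = 3; smallest s = (3 - 1) mod 6 = 2

Answer: 2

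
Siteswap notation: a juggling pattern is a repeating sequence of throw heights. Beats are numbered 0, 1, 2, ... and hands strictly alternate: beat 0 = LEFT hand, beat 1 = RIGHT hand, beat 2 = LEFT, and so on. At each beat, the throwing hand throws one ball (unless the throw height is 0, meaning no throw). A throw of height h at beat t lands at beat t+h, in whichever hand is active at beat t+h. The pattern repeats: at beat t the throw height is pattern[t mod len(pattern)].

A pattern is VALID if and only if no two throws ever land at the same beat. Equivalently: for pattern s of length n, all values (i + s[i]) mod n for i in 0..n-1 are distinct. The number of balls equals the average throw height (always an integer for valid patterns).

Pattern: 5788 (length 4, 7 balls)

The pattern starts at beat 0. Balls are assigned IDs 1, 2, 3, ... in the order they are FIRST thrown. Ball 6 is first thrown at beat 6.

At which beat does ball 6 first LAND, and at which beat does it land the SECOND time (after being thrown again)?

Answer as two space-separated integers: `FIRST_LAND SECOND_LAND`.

Answer: 14 22

Derivation:
Beat 0 (L): throw ball1 h=5 -> lands@5:R; in-air after throw: [b1@5:R]
Beat 1 (R): throw ball2 h=7 -> lands@8:L; in-air after throw: [b1@5:R b2@8:L]
Beat 2 (L): throw ball3 h=8 -> lands@10:L; in-air after throw: [b1@5:R b2@8:L b3@10:L]
Beat 3 (R): throw ball4 h=8 -> lands@11:R; in-air after throw: [b1@5:R b2@8:L b3@10:L b4@11:R]
Beat 4 (L): throw ball5 h=5 -> lands@9:R; in-air after throw: [b1@5:R b2@8:L b5@9:R b3@10:L b4@11:R]
Beat 5 (R): throw ball1 h=7 -> lands@12:L; in-air after throw: [b2@8:L b5@9:R b3@10:L b4@11:R b1@12:L]
Beat 6 (L): throw ball6 h=8 -> lands@14:L; in-air after throw: [b2@8:L b5@9:R b3@10:L b4@11:R b1@12:L b6@14:L]
Beat 7 (R): throw ball7 h=8 -> lands@15:R; in-air after throw: [b2@8:L b5@9:R b3@10:L b4@11:R b1@12:L b6@14:L b7@15:R]
Beat 8 (L): throw ball2 h=5 -> lands@13:R; in-air after throw: [b5@9:R b3@10:L b4@11:R b1@12:L b2@13:R b6@14:L b7@15:R]
Beat 9 (R): throw ball5 h=7 -> lands@16:L; in-air after throw: [b3@10:L b4@11:R b1@12:L b2@13:R b6@14:L b7@15:R b5@16:L]
Beat 10 (L): throw ball3 h=8 -> lands@18:L; in-air after throw: [b4@11:R b1@12:L b2@13:R b6@14:L b7@15:R b5@16:L b3@18:L]
Beat 11 (R): throw ball4 h=8 -> lands@19:R; in-air after throw: [b1@12:L b2@13:R b6@14:L b7@15:R b5@16:L b3@18:L b4@19:R]
Beat 12 (L): throw ball1 h=5 -> lands@17:R; in-air after throw: [b2@13:R b6@14:L b7@15:R b5@16:L b1@17:R b3@18:L b4@19:R]
Beat 13 (R): throw ball2 h=7 -> lands@20:L; in-air after throw: [b6@14:L b7@15:R b5@16:L b1@17:R b3@18:L b4@19:R b2@20:L]
Beat 14 (L): throw ball6 h=8 -> lands@22:L; in-air after throw: [b7@15:R b5@16:L b1@17:R b3@18:L b4@19:R b2@20:L b6@22:L]
Beat 15 (R): throw ball7 h=8 -> lands@23:R; in-air after throw: [b5@16:L b1@17:R b3@18:L b4@19:R b2@20:L b6@22:L b7@23:R]
Beat 16 (L): throw ball5 h=5 -> lands@21:R; in-air after throw: [b1@17:R b3@18:L b4@19:R b2@20:L b5@21:R b6@22:L b7@23:R]
Beat 17 (R): throw ball1 h=7 -> lands@24:L; in-air after throw: [b3@18:L b4@19:R b2@20:L b5@21:R b6@22:L b7@23:R b1@24:L]
Beat 18 (L): throw ball3 h=8 -> lands@26:L; in-air after throw: [b4@19:R b2@20:L b5@21:R b6@22:L b7@23:R b1@24:L b3@26:L]
Beat 19 (R): throw ball4 h=8 -> lands@27:R; in-air after throw: [b2@20:L b5@21:R b6@22:L b7@23:R b1@24:L b3@26:L b4@27:R]
Beat 20 (L): throw ball2 h=5 -> lands@25:R; in-air after throw: [b5@21:R b6@22:L b7@23:R b1@24:L b2@25:R b3@26:L b4@27:R]
Ball 6: thrown@6 h=8 -> first land @14; rethrown@14 h=8 -> second land @22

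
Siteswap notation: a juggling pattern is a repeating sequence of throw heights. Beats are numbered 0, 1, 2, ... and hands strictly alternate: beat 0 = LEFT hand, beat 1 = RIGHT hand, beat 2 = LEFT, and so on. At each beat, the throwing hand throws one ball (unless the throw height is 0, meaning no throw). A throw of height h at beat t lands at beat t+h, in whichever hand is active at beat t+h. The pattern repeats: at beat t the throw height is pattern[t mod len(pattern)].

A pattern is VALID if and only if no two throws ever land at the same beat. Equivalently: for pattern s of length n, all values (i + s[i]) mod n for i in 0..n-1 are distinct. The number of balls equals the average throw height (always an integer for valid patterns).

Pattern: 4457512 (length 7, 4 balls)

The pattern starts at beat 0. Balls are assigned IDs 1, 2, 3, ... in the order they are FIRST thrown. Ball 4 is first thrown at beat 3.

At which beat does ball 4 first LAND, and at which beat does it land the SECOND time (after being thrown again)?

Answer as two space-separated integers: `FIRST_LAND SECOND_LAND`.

Answer: 10 17

Derivation:
Beat 0 (L): throw ball1 h=4 -> lands@4:L; in-air after throw: [b1@4:L]
Beat 1 (R): throw ball2 h=4 -> lands@5:R; in-air after throw: [b1@4:L b2@5:R]
Beat 2 (L): throw ball3 h=5 -> lands@7:R; in-air after throw: [b1@4:L b2@5:R b3@7:R]
Beat 3 (R): throw ball4 h=7 -> lands@10:L; in-air after throw: [b1@4:L b2@5:R b3@7:R b4@10:L]
Beat 4 (L): throw ball1 h=5 -> lands@9:R; in-air after throw: [b2@5:R b3@7:R b1@9:R b4@10:L]
Beat 5 (R): throw ball2 h=1 -> lands@6:L; in-air after throw: [b2@6:L b3@7:R b1@9:R b4@10:L]
Beat 6 (L): throw ball2 h=2 -> lands@8:L; in-air after throw: [b3@7:R b2@8:L b1@9:R b4@10:L]
Beat 7 (R): throw ball3 h=4 -> lands@11:R; in-air after throw: [b2@8:L b1@9:R b4@10:L b3@11:R]
Beat 8 (L): throw ball2 h=4 -> lands@12:L; in-air after throw: [b1@9:R b4@10:L b3@11:R b2@12:L]
Beat 9 (R): throw ball1 h=5 -> lands@14:L; in-air after throw: [b4@10:L b3@11:R b2@12:L b1@14:L]
Beat 10 (L): throw ball4 h=7 -> lands@17:R; in-air after throw: [b3@11:R b2@12:L b1@14:L b4@17:R]
Beat 11 (R): throw ball3 h=5 -> lands@16:L; in-air after throw: [b2@12:L b1@14:L b3@16:L b4@17:R]
Beat 12 (L): throw ball2 h=1 -> lands@13:R; in-air after throw: [b2@13:R b1@14:L b3@16:L b4@17:R]
Beat 13 (R): throw ball2 h=2 -> lands@15:R; in-air after throw: [b1@14:L b2@15:R b3@16:L b4@17:R]
Beat 14 (L): throw ball1 h=4 -> lands@18:L; in-air after throw: [b2@15:R b3@16:L b4@17:R b1@18:L]
Beat 15 (R): throw ball2 h=4 -> lands@19:R; in-air after throw: [b3@16:L b4@17:R b1@18:L b2@19:R]
Beat 16 (L): throw ball3 h=5 -> lands@21:R; in-air after throw: [b4@17:R b1@18:L b2@19:R b3@21:R]
Beat 17 (R): throw ball4 h=7 -> lands@24:L; in-air after throw: [b1@18:L b2@19:R b3@21:R b4@24:L]
Ball 4: thrown@3 h=7 -> first land @10; rethrown@10 h=7 -> second land @17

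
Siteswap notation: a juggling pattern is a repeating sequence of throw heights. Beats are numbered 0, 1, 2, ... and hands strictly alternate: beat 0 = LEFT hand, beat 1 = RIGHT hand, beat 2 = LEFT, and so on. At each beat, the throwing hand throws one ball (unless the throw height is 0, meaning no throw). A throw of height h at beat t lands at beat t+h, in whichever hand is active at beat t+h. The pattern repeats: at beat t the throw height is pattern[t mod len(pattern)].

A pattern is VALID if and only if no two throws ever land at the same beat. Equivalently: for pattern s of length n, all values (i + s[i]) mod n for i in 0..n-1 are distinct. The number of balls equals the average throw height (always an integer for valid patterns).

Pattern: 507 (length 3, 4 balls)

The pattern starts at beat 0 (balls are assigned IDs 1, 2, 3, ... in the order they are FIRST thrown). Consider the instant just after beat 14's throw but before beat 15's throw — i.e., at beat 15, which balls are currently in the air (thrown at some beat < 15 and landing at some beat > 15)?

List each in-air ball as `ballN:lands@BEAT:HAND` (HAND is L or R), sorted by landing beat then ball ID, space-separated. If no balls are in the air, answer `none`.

Beat 0 (L): throw ball1 h=5 -> lands@5:R; in-air after throw: [b1@5:R]
Beat 2 (L): throw ball2 h=7 -> lands@9:R; in-air after throw: [b1@5:R b2@9:R]
Beat 3 (R): throw ball3 h=5 -> lands@8:L; in-air after throw: [b1@5:R b3@8:L b2@9:R]
Beat 5 (R): throw ball1 h=7 -> lands@12:L; in-air after throw: [b3@8:L b2@9:R b1@12:L]
Beat 6 (L): throw ball4 h=5 -> lands@11:R; in-air after throw: [b3@8:L b2@9:R b4@11:R b1@12:L]
Beat 8 (L): throw ball3 h=7 -> lands@15:R; in-air after throw: [b2@9:R b4@11:R b1@12:L b3@15:R]
Beat 9 (R): throw ball2 h=5 -> lands@14:L; in-air after throw: [b4@11:R b1@12:L b2@14:L b3@15:R]
Beat 11 (R): throw ball4 h=7 -> lands@18:L; in-air after throw: [b1@12:L b2@14:L b3@15:R b4@18:L]
Beat 12 (L): throw ball1 h=5 -> lands@17:R; in-air after throw: [b2@14:L b3@15:R b1@17:R b4@18:L]
Beat 14 (L): throw ball2 h=7 -> lands@21:R; in-air after throw: [b3@15:R b1@17:R b4@18:L b2@21:R]
Beat 15 (R): throw ball3 h=5 -> lands@20:L; in-air after throw: [b1@17:R b4@18:L b3@20:L b2@21:R]

Answer: ball1:lands@17:R ball4:lands@18:L ball2:lands@21:R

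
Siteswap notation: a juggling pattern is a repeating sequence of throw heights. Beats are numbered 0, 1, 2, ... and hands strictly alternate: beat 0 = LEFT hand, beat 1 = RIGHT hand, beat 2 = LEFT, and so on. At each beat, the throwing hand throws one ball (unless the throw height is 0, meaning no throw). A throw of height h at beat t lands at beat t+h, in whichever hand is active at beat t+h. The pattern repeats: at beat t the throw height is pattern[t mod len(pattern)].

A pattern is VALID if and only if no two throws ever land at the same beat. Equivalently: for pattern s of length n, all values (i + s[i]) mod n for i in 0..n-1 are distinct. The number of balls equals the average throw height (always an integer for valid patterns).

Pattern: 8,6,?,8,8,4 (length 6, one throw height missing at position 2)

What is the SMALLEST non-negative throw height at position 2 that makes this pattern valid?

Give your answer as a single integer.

Answer: 2

Derivation:
i=0: (0 + 8) mod 6 = 2
i=1: (1 + 6) mod 6 = 1
i=2: s[i]=? (unknown)
i=3: (3 + 8) mod 6 = 5
i=4: (4 + 8) mod 6 = 0
i=5: (5 + 4) mod 6 = 3
Known residues: [0, 1, 2, 3, 5]; need a permutation of 0..5, so missing residue r = 4
Need (2 + s) mod 6 = 4; smallest s = (4 - 2) mod 6 = 2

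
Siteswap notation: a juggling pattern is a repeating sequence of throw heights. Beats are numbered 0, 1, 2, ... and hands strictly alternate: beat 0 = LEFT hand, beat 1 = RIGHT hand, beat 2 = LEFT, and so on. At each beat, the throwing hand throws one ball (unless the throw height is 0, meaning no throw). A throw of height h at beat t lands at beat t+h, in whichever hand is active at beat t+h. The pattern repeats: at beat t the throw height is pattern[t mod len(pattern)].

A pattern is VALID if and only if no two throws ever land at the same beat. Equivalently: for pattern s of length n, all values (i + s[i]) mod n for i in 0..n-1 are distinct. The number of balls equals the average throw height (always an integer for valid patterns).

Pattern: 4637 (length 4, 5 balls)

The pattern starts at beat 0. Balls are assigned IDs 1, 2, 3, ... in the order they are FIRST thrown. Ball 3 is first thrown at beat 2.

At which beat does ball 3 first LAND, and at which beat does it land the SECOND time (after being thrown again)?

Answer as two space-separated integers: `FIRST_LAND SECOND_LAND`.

Beat 0 (L): throw ball1 h=4 -> lands@4:L; in-air after throw: [b1@4:L]
Beat 1 (R): throw ball2 h=6 -> lands@7:R; in-air after throw: [b1@4:L b2@7:R]
Beat 2 (L): throw ball3 h=3 -> lands@5:R; in-air after throw: [b1@4:L b3@5:R b2@7:R]
Beat 3 (R): throw ball4 h=7 -> lands@10:L; in-air after throw: [b1@4:L b3@5:R b2@7:R b4@10:L]
Beat 4 (L): throw ball1 h=4 -> lands@8:L; in-air after throw: [b3@5:R b2@7:R b1@8:L b4@10:L]
Beat 5 (R): throw ball3 h=6 -> lands@11:R; in-air after throw: [b2@7:R b1@8:L b4@10:L b3@11:R]
Beat 6 (L): throw ball5 h=3 -> lands@9:R; in-air after throw: [b2@7:R b1@8:L b5@9:R b4@10:L b3@11:R]
Beat 7 (R): throw ball2 h=7 -> lands@14:L; in-air after throw: [b1@8:L b5@9:R b4@10:L b3@11:R b2@14:L]
Beat 8 (L): throw ball1 h=4 -> lands@12:L; in-air after throw: [b5@9:R b4@10:L b3@11:R b1@12:L b2@14:L]
Beat 9 (R): throw ball5 h=6 -> lands@15:R; in-air after throw: [b4@10:L b3@11:R b1@12:L b2@14:L b5@15:R]
Beat 10 (L): throw ball4 h=3 -> lands@13:R; in-air after throw: [b3@11:R b1@12:L b4@13:R b2@14:L b5@15:R]
Beat 11 (R): throw ball3 h=7 -> lands@18:L; in-air after throw: [b1@12:L b4@13:R b2@14:L b5@15:R b3@18:L]
Ball 3: thrown@2 h=3 -> first land @5; rethrown@5 h=6 -> second land @11

Answer: 5 11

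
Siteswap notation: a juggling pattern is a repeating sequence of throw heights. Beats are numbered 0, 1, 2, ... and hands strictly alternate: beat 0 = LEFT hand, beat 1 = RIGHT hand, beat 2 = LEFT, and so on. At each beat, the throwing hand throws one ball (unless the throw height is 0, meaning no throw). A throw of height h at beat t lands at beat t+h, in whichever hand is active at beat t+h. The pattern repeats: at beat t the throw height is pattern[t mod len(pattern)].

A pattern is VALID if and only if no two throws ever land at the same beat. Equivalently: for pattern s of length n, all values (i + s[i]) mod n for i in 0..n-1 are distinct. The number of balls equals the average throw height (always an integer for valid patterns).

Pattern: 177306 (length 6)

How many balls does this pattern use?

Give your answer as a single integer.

Pattern = [1, 7, 7, 3, 0, 6], length n = 6
  position 0: throw height = 1, running sum = 1
  position 1: throw height = 7, running sum = 8
  position 2: throw height = 7, running sum = 15
  position 3: throw height = 3, running sum = 18
  position 4: throw height = 0, running sum = 18
  position 5: throw height = 6, running sum = 24
Total sum = 24; balls = sum / n = 24 / 6 = 4

Answer: 4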